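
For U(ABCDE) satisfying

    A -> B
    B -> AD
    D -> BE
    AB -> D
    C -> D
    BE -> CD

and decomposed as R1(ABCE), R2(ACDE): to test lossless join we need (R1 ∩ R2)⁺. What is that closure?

ABCDE

R1 ∩ R2 = {ACE}.
A → B applies, adding B
B → AD applies, adding D
Closure: {ABCDE}.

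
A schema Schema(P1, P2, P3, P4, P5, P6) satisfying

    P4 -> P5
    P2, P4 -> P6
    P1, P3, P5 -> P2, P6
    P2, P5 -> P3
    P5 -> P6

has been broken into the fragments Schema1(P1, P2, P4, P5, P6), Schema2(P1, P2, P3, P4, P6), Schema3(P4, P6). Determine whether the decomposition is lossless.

Yes

Chase test. Columns are P1, P2, P3, P4, P5, P6; row i has aⱼ where attribute j ∈ Schemai, else bᵢⱼ.
Initial tableau (one row per fragment):
  row 1: a1 a2 b13 a4 a5 a6
  row 2: a1 a2 a3 a4 b25 a6
  row 3: b31 b32 b33 a4 b35 a6
Rows 1 and 2 agree on P4; apply P4→P5 and equate their P5 entries.
Rows 1 and 3 agree on P4; apply P4→P5 and equate their P5 entries.
Rows 1 and 2 agree on P2, P5; apply P2, P5→P3 and equate their P3 entries.
Row 1 is now all distinguished symbols — the join is lossless.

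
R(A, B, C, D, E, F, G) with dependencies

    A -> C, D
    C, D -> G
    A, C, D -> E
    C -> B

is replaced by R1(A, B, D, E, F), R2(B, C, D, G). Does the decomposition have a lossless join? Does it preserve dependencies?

lossy and not dependency-preserving

Lossless test: (B, D)⁺ = {B, D}, which is a superkey of neither fragment — lossy.
Dependency preservation: the restricted closure of {A} across the fragments never reaches {C, D}, so A → C, D cannot be enforced without a join — not preserved.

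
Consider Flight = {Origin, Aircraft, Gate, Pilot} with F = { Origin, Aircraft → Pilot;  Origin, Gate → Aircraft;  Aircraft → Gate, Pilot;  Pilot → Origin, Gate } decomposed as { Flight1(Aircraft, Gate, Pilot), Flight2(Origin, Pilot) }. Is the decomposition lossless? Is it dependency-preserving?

lossless but not dependency-preserving

Lossless test: (Pilot)⁺ = {Origin, Aircraft, Gate, Pilot}, which contains all of one fragment — lossless.
Dependency preservation: the restricted closure of {Origin, Gate} across the fragments never reaches {Aircraft}, so Origin, Gate → Aircraft cannot be enforced without a join — not preserved.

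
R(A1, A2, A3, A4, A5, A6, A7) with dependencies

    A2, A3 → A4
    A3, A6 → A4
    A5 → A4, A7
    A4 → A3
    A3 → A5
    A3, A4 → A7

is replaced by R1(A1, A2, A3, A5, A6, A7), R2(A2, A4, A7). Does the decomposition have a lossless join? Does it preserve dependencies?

Lossless test: (A2, A7)⁺ = {A2, A7}, which is a superkey of neither fragment — lossy.
Dependency preservation: the restricted closure of {A2, A3} across the fragments never reaches {A4}, so A2, A3 → A4 cannot be enforced without a join — not preserved.

lossy and not dependency-preserving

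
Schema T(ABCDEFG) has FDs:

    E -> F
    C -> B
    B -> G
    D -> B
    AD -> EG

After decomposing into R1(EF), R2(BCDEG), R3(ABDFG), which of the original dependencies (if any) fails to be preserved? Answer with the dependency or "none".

AD -> EG

Check AD → EG: no single fragment contains all of {ADEG}, and the restricted closure of {AD} across the fragments never reaches {EG}.
E → F is preserved.
C → B is preserved.
B → G is preserved.
D → B is preserved.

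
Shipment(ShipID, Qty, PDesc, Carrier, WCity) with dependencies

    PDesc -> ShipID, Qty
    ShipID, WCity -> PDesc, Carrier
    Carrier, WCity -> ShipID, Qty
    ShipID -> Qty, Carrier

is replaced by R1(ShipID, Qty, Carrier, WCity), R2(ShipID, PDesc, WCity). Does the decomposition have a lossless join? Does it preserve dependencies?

Lossless test: (ShipID, WCity)⁺ = {ShipID, Qty, PDesc, Carrier, WCity}, which contains all of one fragment — lossless.
Dependency preservation: PDesc → ShipID, Qty; ShipID, WCity → PDesc, Carrier are not contained in any single fragment, but the restricted closure of each left-hand side across the fragments still reaches the right-hand side; the remaining FDs each lie inside some fragment. All dependencies are preserved.

lossless and dependency-preserving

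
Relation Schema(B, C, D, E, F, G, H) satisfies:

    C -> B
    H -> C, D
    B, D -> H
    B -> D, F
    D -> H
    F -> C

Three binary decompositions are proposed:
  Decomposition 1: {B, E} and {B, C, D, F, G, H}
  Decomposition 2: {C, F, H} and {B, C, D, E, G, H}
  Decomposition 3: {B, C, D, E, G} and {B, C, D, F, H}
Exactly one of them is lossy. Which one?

Decomposition 1: common = {B}, closure = {B, C, D, F, H} → lossy.
Decomposition 2: common = {C, H}, closure = {B, C, D, F, H} → lossless.
Decomposition 3: common = {B, C, D}, closure = {B, C, D, F, H} → lossless.

Decomposition 1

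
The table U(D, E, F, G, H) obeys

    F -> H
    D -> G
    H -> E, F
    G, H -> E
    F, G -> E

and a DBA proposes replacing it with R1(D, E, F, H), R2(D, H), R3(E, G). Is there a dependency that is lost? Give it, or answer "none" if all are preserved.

Check D → G: no single fragment contains all of {D, G}, and the restricted closure of {D} across the fragments never reaches {G}.
F → H is preserved.
H → E, F is preserved.
G, H → E is preserved.
F, G → E is preserved.

D -> G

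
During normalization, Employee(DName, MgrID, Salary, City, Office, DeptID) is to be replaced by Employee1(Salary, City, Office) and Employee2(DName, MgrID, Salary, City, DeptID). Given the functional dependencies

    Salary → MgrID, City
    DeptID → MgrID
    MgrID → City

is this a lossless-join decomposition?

No

Common attributes: Employee1 ∩ Employee2 = {Salary, City}.
Closure of {Salary, City}: Salary → MgrID, City applies, adding MgrID. So (Salary, City)⁺ = {MgrID, Salary, City}.
The closure contains neither all of Employee1 = {Salary, City, Office} nor all of Employee2 = {DName, MgrID, Salary, City, DeptID}, so the common attributes are not a superkey of either fragment. The join is lossy.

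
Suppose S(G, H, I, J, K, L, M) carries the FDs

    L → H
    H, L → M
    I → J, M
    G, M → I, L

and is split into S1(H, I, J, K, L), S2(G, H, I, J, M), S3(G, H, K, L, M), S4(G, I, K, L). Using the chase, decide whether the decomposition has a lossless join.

Yes

Chase test. Columns are G, H, I, J, K, L, M; row i has aⱼ where attribute j ∈ Si, else bᵢⱼ.
Initial tableau (one row per fragment):
  row 1: b11 a2 a3 a4 a5 a6 b17
  row 2: a1 a2 a3 a4 b25 b26 a7
  row 3: a1 a2 b33 b34 a5 a6 a7
  row 4: a1 b42 a3 b44 a5 a6 b47
Rows 1 and 4 agree on L; apply L→H and equate their H entries.
Rows 1 and 3 agree on H, L; apply H, L→M and equate their M entries.
Rows 1 and 4 agree on H, L; apply H, L→M and equate their M entries.
Rows 1 and 4 agree on I; apply I→J, M and equate their J, M entries.
Rows 2 and 3 agree on G, M; apply G, M→I, L and equate their I, L entries.
Rows 1 and 3 agree on I; apply I→J, M and equate their J, M entries.
Row 3 is now all distinguished symbols — the join is lossless.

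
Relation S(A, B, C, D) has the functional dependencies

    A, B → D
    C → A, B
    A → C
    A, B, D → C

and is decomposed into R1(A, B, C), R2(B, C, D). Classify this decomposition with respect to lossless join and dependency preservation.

Lossless test: (B, C)⁺ = {A, B, C, D}, which contains all of one fragment — lossless.
Dependency preservation: A, B → D; A, B, D → C are not contained in any single fragment, but the restricted closure of each left-hand side across the fragments still reaches the right-hand side; the remaining FDs each lie inside some fragment. All dependencies are preserved.

lossless and dependency-preserving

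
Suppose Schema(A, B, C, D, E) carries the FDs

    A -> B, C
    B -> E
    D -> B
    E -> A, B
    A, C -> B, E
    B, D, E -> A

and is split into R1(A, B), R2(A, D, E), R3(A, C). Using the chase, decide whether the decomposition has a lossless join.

Chase test. Columns are A, B, C, D, E; row i has aⱼ where attribute j ∈ Ri, else bᵢⱼ.
Initial tableau (one row per fragment):
  row 1: a1 a2 b13 b14 b15
  row 2: a1 b22 b23 a4 a5
  row 3: a1 b32 a3 b34 b35
Rows 1 and 2 agree on A; apply A→B, C and equate their B, C entries.
Rows 1 and 3 agree on A; apply A→B, C and equate their B, C entries.
Rows 1 and 2 agree on B; apply B→E and equate their E entries.
Rows 1 and 3 agree on B; apply B→E and equate their E entries.
Row 2 is now all distinguished symbols — the join is lossless.

Yes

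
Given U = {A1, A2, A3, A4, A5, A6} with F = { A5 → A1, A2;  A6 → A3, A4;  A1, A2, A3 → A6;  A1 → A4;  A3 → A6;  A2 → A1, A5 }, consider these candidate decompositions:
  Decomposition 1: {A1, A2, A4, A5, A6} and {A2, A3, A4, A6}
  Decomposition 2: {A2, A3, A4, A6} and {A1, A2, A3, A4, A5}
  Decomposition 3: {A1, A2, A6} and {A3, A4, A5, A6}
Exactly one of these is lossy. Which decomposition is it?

Decomposition 1: common = {A2, A4, A6}, closure = {A1, A2, A3, A4, A5, A6} → lossless.
Decomposition 2: common = {A2, A3, A4}, closure = {A1, A2, A3, A4, A5, A6} → lossless.
Decomposition 3: common = {A6}, closure = {A3, A4, A6} → lossy.

Decomposition 3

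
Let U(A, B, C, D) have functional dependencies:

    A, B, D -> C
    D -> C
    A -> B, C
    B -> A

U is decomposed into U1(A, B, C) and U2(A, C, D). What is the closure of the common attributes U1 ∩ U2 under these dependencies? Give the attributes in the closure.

U1 ∩ U2 = {A, C}.
A → B, C applies, adding B
Closure: {A, B, C}.

A, B, C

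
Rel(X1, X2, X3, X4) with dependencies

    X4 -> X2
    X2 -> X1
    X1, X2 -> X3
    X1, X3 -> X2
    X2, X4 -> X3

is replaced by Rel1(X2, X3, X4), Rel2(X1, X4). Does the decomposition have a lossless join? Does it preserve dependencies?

lossless but not dependency-preserving

Lossless test: (X4)⁺ = {X1, X2, X3, X4}, which contains all of one fragment — lossless.
Dependency preservation: the restricted closure of {X2} across the fragments never reaches {X1}, so X2 → X1 cannot be enforced without a join — not preserved.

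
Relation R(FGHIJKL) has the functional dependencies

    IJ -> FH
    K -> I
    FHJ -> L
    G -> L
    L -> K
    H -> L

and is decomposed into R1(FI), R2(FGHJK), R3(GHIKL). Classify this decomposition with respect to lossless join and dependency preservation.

Lossless test (chase): Rows 2 and 3 agree on K; apply K→I and equate their I entries. Rows 2 and 3 agree on G; apply G→L and equate their L entries. Row 2 is now all distinguished symbols — the join is lossless.
Dependency preservation: the restricted closure of {IJ} across the fragments never reaches {FH}, so IJ → FH cannot be enforced without a join — not preserved.

lossless but not dependency-preserving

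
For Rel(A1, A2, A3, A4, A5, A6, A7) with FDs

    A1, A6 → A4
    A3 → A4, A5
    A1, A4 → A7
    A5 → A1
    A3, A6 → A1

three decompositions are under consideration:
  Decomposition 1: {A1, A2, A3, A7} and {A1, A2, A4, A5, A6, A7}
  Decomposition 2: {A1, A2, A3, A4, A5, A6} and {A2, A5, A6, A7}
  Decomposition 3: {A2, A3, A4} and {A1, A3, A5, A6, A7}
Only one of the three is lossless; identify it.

Decomposition 1: common = {A1, A2, A7}, closure = {A1, A2, A7} → lossy.
Decomposition 2: common = {A2, A5, A6}, closure = {A1, A2, A4, A5, A6, A7} → lossless.
Decomposition 3: common = {A3}, closure = {A1, A3, A4, A5, A7} → lossy.

Decomposition 2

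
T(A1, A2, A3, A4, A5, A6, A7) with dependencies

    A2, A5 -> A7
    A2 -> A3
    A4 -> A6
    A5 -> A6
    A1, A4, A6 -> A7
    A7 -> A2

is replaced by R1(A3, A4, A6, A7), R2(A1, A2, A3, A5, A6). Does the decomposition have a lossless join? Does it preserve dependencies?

Lossless test: (A3, A6)⁺ = {A3, A6}, which is a superkey of neither fragment — lossy.
Dependency preservation: the restricted closure of {A2, A5} across the fragments never reaches {A7}, so A2, A5 → A7 cannot be enforced without a join — not preserved.

lossy and not dependency-preserving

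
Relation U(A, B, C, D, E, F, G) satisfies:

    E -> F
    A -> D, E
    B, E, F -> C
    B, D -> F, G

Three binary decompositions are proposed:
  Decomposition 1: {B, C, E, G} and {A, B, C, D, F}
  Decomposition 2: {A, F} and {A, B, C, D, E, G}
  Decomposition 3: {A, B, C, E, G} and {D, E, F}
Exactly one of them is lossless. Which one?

Decomposition 1: common = {B, C}, closure = {B, C} → lossy.
Decomposition 2: common = {A}, closure = {A, D, E, F} → lossless.
Decomposition 3: common = {E}, closure = {E, F} → lossy.

Decomposition 2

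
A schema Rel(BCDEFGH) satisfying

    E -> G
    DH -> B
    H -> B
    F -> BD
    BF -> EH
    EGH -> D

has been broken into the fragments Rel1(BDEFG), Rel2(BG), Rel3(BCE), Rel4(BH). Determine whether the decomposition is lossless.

Chase test. Columns are BCDEFGH; row i has aⱼ where attribute j ∈ Reli, else bᵢⱼ.
Initial tableau (one row per fragment):
  row 1: a1 b12 a3 a4 a5 a6 b17
  row 2: a1 b22 b23 b24 b25 a6 b27
  row 3: a1 a2 b33 a4 b35 b36 b37
  row 4: a1 b42 b43 b44 b45 b46 a7
Rows 1 and 3 agree on E; apply E→G and equate their G entries.
No row becomes fully distinguished — the join is lossy.

No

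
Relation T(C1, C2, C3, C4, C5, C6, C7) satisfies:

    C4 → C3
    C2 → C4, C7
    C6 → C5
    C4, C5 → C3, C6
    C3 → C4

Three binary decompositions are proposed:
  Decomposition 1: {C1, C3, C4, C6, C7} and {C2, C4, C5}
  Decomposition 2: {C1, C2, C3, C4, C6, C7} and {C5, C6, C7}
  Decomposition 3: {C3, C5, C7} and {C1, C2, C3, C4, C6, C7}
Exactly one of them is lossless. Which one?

Decomposition 2

Decomposition 1: common = {C4}, closure = {C3, C4} → lossy.
Decomposition 2: common = {C6, C7}, closure = {C5, C6, C7} → lossless.
Decomposition 3: common = {C3, C7}, closure = {C3, C4, C7} → lossy.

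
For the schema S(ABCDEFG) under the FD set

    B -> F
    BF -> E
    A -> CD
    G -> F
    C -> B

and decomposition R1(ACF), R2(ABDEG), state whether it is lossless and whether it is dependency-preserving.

lossless but not dependency-preserving

Lossless test: (A)⁺ = {ABCDEF}, which contains all of one fragment — lossless.
Dependency preservation: the restricted closure of {B} across the fragments never reaches {F}, so B → F cannot be enforced without a join — not preserved.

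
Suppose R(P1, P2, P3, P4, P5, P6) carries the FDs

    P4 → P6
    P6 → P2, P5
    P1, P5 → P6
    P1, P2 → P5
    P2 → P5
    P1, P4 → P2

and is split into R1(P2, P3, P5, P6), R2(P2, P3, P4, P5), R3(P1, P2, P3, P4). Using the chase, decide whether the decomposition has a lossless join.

No

Chase test. Columns are P1, P2, P3, P4, P5, P6; row i has aⱼ where attribute j ∈ Ri, else bᵢⱼ.
Initial tableau (one row per fragment):
  row 1: b11 a2 a3 b14 a5 a6
  row 2: b21 a2 a3 a4 a5 b26
  row 3: a1 a2 a3 a4 b35 b36
Rows 2 and 3 agree on P4; apply P4→P6 and equate their P6 entries.
Rows 2 and 3 agree on P6; apply P6→P2, P5 and equate their P2, P5 entries.
No row becomes fully distinguished — the join is lossy.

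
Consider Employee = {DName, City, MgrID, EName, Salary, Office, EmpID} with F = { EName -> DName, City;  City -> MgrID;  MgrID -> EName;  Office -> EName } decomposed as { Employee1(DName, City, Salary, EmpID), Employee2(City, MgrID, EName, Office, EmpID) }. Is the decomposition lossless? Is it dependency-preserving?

lossy but dependency-preserving

Lossless test: (City, EmpID)⁺ = {DName, City, MgrID, EName, EmpID}, which is a superkey of neither fragment — lossy.
Dependency preservation: EName → DName, City is not contained in any single fragment, but the restricted closure of its left-hand side across the fragments still reaches the right-hand side; the remaining FDs each lie inside some fragment. All dependencies are preserved.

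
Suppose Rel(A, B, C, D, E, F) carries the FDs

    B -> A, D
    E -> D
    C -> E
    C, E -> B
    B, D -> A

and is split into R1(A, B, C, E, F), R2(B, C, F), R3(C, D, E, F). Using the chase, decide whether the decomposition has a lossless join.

Yes

Chase test. Columns are A, B, C, D, E, F; row i has aⱼ where attribute j ∈ Ri, else bᵢⱼ.
Initial tableau (one row per fragment):
  row 1: a1 a2 a3 b14 a5 a6
  row 2: b21 a2 a3 b24 b25 a6
  row 3: b31 b32 a3 a4 a5 a6
Rows 1 and 2 agree on B; apply B→A, D and equate their A, D entries.
Rows 1 and 3 agree on E; apply E→D and equate their D entries.
Rows 1 and 2 agree on C; apply C→E and equate their E entries.
Rows 1 and 3 agree on C, E; apply C, E→B and equate their B entries.
Rows 1 and 3 agree on B, D; apply B, D→A and equate their A entries.
Row 1 is now all distinguished symbols — the join is lossless.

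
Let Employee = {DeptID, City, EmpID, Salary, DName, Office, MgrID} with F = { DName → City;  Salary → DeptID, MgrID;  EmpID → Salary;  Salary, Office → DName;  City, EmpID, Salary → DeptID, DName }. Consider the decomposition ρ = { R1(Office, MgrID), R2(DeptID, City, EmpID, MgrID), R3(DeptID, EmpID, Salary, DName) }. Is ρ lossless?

No

Chase test. Columns are DeptID, City, EmpID, Salary, DName, Office, MgrID; row i has aⱼ where attribute j ∈ Ri, else bᵢⱼ.
Initial tableau (one row per fragment):
  row 1: b11 b12 b13 b14 b15 a6 a7
  row 2: a1 a2 a3 b24 b25 b26 a7
  row 3: a1 b32 a3 a4 a5 b36 b37
Rows 2 and 3 agree on EmpID; apply EmpID→Salary and equate their Salary entries.
Rows 2 and 3 agree on Salary; apply Salary→DeptID, MgrID and equate their DeptID, MgrID entries.
No row becomes fully distinguished — the join is lossy.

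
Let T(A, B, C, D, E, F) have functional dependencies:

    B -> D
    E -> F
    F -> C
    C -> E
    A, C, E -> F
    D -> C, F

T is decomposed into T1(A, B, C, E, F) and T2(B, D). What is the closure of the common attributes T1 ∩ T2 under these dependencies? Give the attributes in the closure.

B, C, D, E, F

T1 ∩ T2 = {B}.
B → D applies, adding D
D → C, F applies, adding C, F
C → E applies, adding E
Closure: {B, C, D, E, F}.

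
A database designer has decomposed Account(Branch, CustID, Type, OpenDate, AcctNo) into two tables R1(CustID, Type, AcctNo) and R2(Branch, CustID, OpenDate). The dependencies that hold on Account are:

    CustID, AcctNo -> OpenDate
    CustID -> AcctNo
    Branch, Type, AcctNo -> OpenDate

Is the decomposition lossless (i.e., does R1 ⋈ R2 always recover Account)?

No

Common attributes: R1 ∩ R2 = {CustID}.
Closure of {CustID}: CustID → AcctNo applies, adding AcctNo; CustID, AcctNo → OpenDate applies, adding OpenDate. So (CustID)⁺ = {CustID, OpenDate, AcctNo}.
The closure contains neither all of R1 = {CustID, Type, AcctNo} nor all of R2 = {Branch, CustID, OpenDate}, so the common attributes are not a superkey of either fragment. The join is lossy.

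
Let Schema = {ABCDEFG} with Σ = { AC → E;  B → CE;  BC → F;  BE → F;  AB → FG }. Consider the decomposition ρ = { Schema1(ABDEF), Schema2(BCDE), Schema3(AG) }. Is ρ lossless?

No

Chase test. Columns are ABCDEFG; row i has aⱼ where attribute j ∈ Schemai, else bᵢⱼ.
Initial tableau (one row per fragment):
  row 1: a1 a2 b13 a4 a5 a6 b17
  row 2: b21 a2 a3 a4 a5 b26 b27
  row 3: a1 b32 b33 b34 b35 b36 a7
Rows 1 and 2 agree on B; apply B→CE and equate their CE entries.
Rows 1 and 2 agree on BC; apply BC→F and equate their F entries.
No row becomes fully distinguished — the join is lossy.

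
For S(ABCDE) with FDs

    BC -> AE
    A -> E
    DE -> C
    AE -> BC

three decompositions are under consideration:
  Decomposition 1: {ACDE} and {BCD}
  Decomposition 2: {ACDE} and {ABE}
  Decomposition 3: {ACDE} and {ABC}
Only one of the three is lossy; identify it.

Decomposition 1

Decomposition 1: common = {CD}, closure = {CD} → lossy.
Decomposition 2: common = {AE}, closure = {ABCE} → lossless.
Decomposition 3: common = {AC}, closure = {ABCE} → lossless.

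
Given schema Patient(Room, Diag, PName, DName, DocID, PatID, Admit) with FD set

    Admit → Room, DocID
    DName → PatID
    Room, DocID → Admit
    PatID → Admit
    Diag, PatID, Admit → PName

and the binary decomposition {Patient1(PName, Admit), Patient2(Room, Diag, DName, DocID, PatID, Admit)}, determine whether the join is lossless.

Common attributes: Patient1 ∩ Patient2 = {Admit}.
Closure of {Admit}: Admit → Room, DocID applies, adding Room, DocID. So (Admit)⁺ = {Room, DocID, Admit}.
The closure contains neither all of Patient1 = {PName, Admit} nor all of Patient2 = {Room, Diag, DName, DocID, PatID, Admit}, so the common attributes are not a superkey of either fragment. The join is lossy.

No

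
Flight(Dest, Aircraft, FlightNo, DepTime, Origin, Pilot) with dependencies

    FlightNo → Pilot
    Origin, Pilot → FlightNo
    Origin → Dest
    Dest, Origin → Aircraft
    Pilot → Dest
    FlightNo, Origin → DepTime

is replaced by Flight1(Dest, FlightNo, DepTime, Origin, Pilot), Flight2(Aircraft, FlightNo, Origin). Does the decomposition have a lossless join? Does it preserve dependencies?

lossless and dependency-preserving

Lossless test: (FlightNo, Origin)⁺ = {Dest, Aircraft, FlightNo, DepTime, Origin, Pilot}, which contains all of one fragment — lossless.
Dependency preservation: Dest, Origin → Aircraft is not contained in any single fragment, but the restricted closure of its left-hand side across the fragments still reaches the right-hand side; the remaining FDs each lie inside some fragment. All dependencies are preserved.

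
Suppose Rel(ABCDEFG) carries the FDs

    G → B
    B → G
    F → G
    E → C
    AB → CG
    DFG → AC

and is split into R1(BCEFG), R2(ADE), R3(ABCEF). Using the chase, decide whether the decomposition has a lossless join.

Chase test. Columns are ABCDEFG; row i has aⱼ where attribute j ∈ Ri, else bᵢⱼ.
Initial tableau (one row per fragment):
  row 1: b11 a2 a3 b14 a5 a6 a7
  row 2: a1 b22 b23 a4 a5 b26 b27
  row 3: a1 a2 a3 b34 a5 a6 b37
Rows 1 and 3 agree on B; apply B→G and equate their G entries.
Rows 1 and 2 agree on E; apply E→C and equate their C entries.
No row becomes fully distinguished — the join is lossy.

No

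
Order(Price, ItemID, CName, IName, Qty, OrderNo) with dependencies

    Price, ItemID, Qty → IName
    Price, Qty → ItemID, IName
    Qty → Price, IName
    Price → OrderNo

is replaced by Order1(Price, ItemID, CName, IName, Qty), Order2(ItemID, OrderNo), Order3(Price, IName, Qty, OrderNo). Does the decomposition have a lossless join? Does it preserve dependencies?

lossless and dependency-preserving

Lossless test (chase): Rows 1 and 3 agree on Price, Qty; apply Price, Qty→ItemID, IName and equate their ItemID, IName entries. Rows 1 and 3 agree on Price; apply Price→OrderNo and equate their OrderNo entries. Row 1 is now all distinguished symbols — the join is lossless.
Dependency preservation: every FD's attributes lie within a single fragment, so each can be enforced locally — preserved.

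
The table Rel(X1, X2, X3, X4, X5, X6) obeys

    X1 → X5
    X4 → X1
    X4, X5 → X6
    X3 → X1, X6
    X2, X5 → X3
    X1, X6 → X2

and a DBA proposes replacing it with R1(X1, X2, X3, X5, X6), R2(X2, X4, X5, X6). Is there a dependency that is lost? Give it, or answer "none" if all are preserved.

none

X1 → X5 lies within R1.
X4 → X1: restricted closure across fragments reaches X1.
X4, X5 → X6 lies within R2.
X3 → X1, X6 lies within R1.
X2, X5 → X3 lies within R1.
X1, X6 → X2 lies within R1.
Every dependency is enforceable on the fragments, so the decomposition is dependency-preserving.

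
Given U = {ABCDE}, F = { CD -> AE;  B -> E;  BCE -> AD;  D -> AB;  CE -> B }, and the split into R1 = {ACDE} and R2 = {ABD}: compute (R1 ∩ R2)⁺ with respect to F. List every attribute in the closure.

R1 ∩ R2 = {AD}.
D → AB applies, adding B
B → E applies, adding E
Closure: {ABDE}.

ABDE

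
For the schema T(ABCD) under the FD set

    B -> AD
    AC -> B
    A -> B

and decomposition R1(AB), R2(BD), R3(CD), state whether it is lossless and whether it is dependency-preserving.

lossy but dependency-preserving

Lossless test (chase): Rows 1 and 2 agree on B; apply B→AD and equate their AD entries. No row becomes fully distinguished — the join is lossy.
Dependency preservation: B → AD; AC → B are not contained in any single fragment, but the restricted closure of each left-hand side across the fragments still reaches the right-hand side; the remaining FDs each lie inside some fragment. All dependencies are preserved.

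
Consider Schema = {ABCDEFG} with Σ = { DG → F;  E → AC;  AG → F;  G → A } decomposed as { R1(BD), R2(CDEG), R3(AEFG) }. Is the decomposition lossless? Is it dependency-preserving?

lossy but dependency-preserving

Lossless test (chase): Rows 2 and 3 agree on E; apply E→AC and equate their AC entries. Rows 2 and 3 agree on AG; apply AG→F and equate their F entries. No row becomes fully distinguished — the join is lossy.
Dependency preservation: DG → F; E → AC are not contained in any single fragment, but the restricted closure of each left-hand side across the fragments still reaches the right-hand side; the remaining FDs each lie inside some fragment. All dependencies are preserved.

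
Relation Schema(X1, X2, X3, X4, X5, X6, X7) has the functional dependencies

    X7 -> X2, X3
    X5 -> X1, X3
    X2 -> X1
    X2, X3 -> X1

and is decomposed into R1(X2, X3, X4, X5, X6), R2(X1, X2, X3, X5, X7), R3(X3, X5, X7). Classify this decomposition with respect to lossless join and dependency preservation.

lossy but dependency-preserving

Lossless test (chase): Rows 2 and 3 agree on X7; apply X7→X2, X3 and equate their X2, X3 entries. Rows 1 and 2 agree on X5; apply X5→X1, X3 and equate their X1, X3 entries. Rows 1 and 3 agree on X5; apply X5→X1, X3 and equate their X1, X3 entries. No row becomes fully distinguished — the join is lossy.
Dependency preservation: every FD's attributes lie within a single fragment, so each can be enforced locally — preserved.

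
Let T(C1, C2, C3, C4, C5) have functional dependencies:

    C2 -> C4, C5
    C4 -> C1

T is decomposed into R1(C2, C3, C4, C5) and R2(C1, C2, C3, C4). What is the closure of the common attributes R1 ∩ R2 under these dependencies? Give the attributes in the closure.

C1, C2, C3, C4, C5

R1 ∩ R2 = {C2, C3, C4}.
C2 → C4, C5 applies, adding C5
C4 → C1 applies, adding C1
Closure: {C1, C2, C3, C4, C5}.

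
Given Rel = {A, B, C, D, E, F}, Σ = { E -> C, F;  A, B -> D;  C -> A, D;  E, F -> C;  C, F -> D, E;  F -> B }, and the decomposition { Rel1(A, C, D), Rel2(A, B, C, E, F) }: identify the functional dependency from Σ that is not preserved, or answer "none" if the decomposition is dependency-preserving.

Check A, B → D: no single fragment contains all of {A, B, D}, and the restricted closure of {A, B} across the fragments never reaches {D}.
E → C, F is preserved.
C → A, D is preserved.
E, F → C is preserved.
C, F → D, E is preserved.
F → B is preserved.

A, B -> D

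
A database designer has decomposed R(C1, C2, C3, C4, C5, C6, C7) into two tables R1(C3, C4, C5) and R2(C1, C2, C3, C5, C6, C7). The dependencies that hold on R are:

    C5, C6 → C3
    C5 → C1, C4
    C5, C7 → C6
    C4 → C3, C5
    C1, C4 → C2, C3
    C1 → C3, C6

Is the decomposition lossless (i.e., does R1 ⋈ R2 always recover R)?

Common attributes: R1 ∩ R2 = {C3, C5}.
Closure of {C3, C5}: C5 → C1, C4 applies, adding C1, C4; C1, C4 → C2, C3 applies, adding C2; C1 → C3, C6 applies, adding C6. So (C3, C5)⁺ = {C1, C2, C3, C4, C5, C6}.
This closure contains every attribute of R1, so R1 ∩ R2 → R1. The join is lossless.

Yes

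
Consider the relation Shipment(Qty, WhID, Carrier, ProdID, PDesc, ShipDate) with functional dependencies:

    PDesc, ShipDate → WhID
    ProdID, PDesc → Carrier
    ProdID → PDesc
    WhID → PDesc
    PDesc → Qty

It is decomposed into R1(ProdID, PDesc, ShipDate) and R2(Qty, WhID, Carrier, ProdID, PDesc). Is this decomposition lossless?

Common attributes: R1 ∩ R2 = {ProdID, PDesc}.
Closure of {ProdID, PDesc}: ProdID, PDesc → Carrier applies, adding Carrier; PDesc → Qty applies, adding Qty. So (ProdID, PDesc)⁺ = {Qty, Carrier, ProdID, PDesc}.
The closure contains neither all of R1 = {ProdID, PDesc, ShipDate} nor all of R2 = {Qty, WhID, Carrier, ProdID, PDesc}, so the common attributes are not a superkey of either fragment. The join is lossy.

No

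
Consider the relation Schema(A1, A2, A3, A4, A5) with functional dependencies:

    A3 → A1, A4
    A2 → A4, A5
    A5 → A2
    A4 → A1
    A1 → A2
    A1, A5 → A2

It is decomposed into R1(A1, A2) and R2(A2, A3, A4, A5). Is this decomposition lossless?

Yes

Common attributes: R1 ∩ R2 = {A2}.
Closure of {A2}: A2 → A4, A5 applies, adding A4, A5; A4 → A1 applies, adding A1. So (A2)⁺ = {A1, A2, A4, A5}.
This closure contains every attribute of R1, so R1 ∩ R2 → R1. The join is lossless.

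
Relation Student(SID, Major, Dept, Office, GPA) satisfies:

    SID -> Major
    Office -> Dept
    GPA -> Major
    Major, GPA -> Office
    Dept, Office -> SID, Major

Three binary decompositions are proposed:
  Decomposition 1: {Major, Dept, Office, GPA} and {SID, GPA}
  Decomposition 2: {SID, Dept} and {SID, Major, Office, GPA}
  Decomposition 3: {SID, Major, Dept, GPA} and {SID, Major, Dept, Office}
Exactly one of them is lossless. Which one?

Decomposition 1: common = {GPA}, closure = {SID, Major, Dept, Office, GPA} → lossless.
Decomposition 2: common = {SID}, closure = {SID, Major} → lossy.
Decomposition 3: common = {SID, Major, Dept}, closure = {SID, Major, Dept} → lossy.

Decomposition 1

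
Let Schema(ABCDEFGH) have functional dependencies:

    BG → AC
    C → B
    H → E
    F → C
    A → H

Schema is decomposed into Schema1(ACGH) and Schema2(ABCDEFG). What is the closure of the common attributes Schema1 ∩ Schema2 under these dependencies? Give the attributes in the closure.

ABCEGH

Schema1 ∩ Schema2 = {ACG}.
C → B applies, adding B
A → H applies, adding H
H → E applies, adding E
Closure: {ABCEGH}.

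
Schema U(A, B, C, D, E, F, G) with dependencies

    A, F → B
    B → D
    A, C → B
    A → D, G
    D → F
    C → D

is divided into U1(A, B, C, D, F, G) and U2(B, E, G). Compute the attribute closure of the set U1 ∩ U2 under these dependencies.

U1 ∩ U2 = {B, G}.
B → D applies, adding D
D → F applies, adding F
Closure: {B, D, F, G}.

B, D, F, G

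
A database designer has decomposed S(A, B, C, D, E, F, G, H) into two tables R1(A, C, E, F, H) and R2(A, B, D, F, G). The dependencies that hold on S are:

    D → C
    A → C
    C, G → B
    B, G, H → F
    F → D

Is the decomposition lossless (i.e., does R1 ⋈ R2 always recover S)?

Common attributes: R1 ∩ R2 = {A, F}.
Closure of {A, F}: A → C applies, adding C; F → D applies, adding D. So (A, F)⁺ = {A, C, D, F}.
The closure contains neither all of R1 = {A, C, E, F, H} nor all of R2 = {A, B, D, F, G}, so the common attributes are not a superkey of either fragment. The join is lossy.

No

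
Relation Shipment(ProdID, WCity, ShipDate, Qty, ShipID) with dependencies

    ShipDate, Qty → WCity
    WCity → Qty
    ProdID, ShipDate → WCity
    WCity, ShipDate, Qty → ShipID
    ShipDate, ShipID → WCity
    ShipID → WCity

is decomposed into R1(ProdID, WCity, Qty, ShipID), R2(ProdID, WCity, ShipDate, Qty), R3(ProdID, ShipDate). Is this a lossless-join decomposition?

No

Chase test. Columns are ProdID, WCity, ShipDate, Qty, ShipID; row i has aⱼ where attribute j ∈ Ri, else bᵢⱼ.
Initial tableau (one row per fragment):
  row 1: a1 a2 b13 a4 a5
  row 2: a1 a2 a3 a4 b25
  row 3: a1 b32 a3 b34 b35
Rows 2 and 3 agree on ProdID, ShipDate; apply ProdID, ShipDate→WCity and equate their WCity entries.
Rows 1 and 3 agree on WCity; apply WCity→Qty and equate their Qty entries.
Rows 2 and 3 agree on WCity, ShipDate, Qty; apply WCity, ShipDate, Qty→ShipID and equate their ShipID entries.
No row becomes fully distinguished — the join is lossy.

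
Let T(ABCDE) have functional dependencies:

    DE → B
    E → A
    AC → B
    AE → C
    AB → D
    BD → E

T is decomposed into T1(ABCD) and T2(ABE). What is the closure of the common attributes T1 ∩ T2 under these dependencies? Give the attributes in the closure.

T1 ∩ T2 = {AB}.
AB → D applies, adding D
BD → E applies, adding E
AE → C applies, adding C
Closure: {ABCDE}.

ABCDE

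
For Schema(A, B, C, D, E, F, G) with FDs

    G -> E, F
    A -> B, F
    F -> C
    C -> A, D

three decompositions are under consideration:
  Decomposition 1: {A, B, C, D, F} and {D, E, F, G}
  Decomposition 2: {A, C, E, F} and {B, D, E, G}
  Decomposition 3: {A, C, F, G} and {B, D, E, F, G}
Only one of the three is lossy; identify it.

Decomposition 2

Decomposition 1: common = {D, F}, closure = {A, B, C, D, F} → lossless.
Decomposition 2: common = {E}, closure = {E} → lossy.
Decomposition 3: common = {F, G}, closure = {A, B, C, D, E, F, G} → lossless.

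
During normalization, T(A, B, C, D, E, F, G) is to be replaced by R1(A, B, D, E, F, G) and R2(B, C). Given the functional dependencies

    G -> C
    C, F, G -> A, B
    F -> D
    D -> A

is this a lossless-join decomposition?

Common attributes: R1 ∩ R2 = {B}.
No dependency enlarges {B}, so (B)⁺ = {B}.
The closure contains neither all of R1 = {A, B, D, E, F, G} nor all of R2 = {B, C}, so the common attributes are not a superkey of either fragment. The join is lossy.

No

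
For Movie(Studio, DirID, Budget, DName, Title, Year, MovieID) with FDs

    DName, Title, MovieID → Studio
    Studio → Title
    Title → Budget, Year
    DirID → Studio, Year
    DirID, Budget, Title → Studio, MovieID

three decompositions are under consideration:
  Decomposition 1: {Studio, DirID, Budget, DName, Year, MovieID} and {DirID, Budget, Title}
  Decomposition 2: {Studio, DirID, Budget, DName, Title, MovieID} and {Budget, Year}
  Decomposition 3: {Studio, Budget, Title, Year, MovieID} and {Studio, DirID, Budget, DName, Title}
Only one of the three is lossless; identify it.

Decomposition 1

Decomposition 1: common = {DirID, Budget}, closure = {Studio, DirID, Budget, Title, Year, MovieID} → lossless.
Decomposition 2: common = {Budget}, closure = {Budget} → lossy.
Decomposition 3: common = {Studio, Budget, Title}, closure = {Studio, Budget, Title, Year} → lossy.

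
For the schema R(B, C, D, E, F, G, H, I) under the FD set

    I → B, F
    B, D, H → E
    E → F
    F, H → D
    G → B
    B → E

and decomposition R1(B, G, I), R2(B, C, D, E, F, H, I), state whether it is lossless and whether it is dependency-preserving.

lossy but dependency-preserving

Lossless test: (B, I)⁺ = {B, E, F, I}, which is a superkey of neither fragment — lossy.
Dependency preservation: every FD's attributes lie within a single fragment, so each can be enforced locally — preserved.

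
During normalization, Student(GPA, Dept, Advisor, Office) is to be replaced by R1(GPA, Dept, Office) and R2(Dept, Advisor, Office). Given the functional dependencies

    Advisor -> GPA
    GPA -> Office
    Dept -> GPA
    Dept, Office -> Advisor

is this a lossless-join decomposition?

Yes

Common attributes: R1 ∩ R2 = {Dept, Office}.
Closure of {Dept, Office}: Dept → GPA applies, adding GPA; Dept, Office → Advisor applies, adding Advisor. So (Dept, Office)⁺ = {GPA, Dept, Advisor, Office}.
This closure contains every attribute of R1, so R1 ∩ R2 → R1. The join is lossless.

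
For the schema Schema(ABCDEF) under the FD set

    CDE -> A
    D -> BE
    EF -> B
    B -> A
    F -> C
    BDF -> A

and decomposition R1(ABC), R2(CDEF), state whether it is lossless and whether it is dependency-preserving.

lossy and not dependency-preserving

Lossless test: (C)⁺ = {C}, which is a superkey of neither fragment — lossy.
Dependency preservation: the restricted closure of {CDE} across the fragments never reaches {A}, so CDE → A cannot be enforced without a join — not preserved.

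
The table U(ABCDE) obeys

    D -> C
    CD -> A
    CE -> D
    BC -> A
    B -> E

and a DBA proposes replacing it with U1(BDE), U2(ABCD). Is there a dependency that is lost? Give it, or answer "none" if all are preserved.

CE -> D

Check CE → D: no single fragment contains all of {CDE}, and the restricted closure of {CE} across the fragments never reaches {D}.
D → C is preserved.
CD → A is preserved.
BC → A is preserved.
B → E is preserved.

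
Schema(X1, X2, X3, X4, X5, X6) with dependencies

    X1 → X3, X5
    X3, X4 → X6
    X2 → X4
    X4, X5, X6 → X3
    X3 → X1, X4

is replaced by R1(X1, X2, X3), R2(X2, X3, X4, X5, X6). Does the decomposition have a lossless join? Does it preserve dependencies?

lossless and dependency-preserving

Lossless test: (X2, X3)⁺ = {X1, X2, X3, X4, X5, X6}, which contains all of one fragment — lossless.
Dependency preservation: X1 → X3, X5; X3 → X1, X4 are not contained in any single fragment, but the restricted closure of each left-hand side across the fragments still reaches the right-hand side; the remaining FDs each lie inside some fragment. All dependencies are preserved.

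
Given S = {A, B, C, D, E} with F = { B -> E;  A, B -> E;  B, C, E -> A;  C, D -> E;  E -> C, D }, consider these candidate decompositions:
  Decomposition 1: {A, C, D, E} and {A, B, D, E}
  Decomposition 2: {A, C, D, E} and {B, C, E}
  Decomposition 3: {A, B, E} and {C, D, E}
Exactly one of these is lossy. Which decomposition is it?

Decomposition 2

Decomposition 1: common = {A, D, E}, closure = {A, C, D, E} → lossless.
Decomposition 2: common = {C, E}, closure = {C, D, E} → lossy.
Decomposition 3: common = {E}, closure = {C, D, E} → lossless.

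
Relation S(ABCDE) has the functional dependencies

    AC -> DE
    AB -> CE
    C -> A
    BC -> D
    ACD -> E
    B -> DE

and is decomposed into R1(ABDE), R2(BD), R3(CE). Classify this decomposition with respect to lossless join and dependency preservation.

Lossless test (chase): Rows 1 and 2 agree on B; apply B→DE and equate their DE entries. No row becomes fully distinguished — the join is lossy.
Dependency preservation: the restricted closure of {AC} across the fragments never reaches {DE}, so AC → DE cannot be enforced without a join — not preserved.

lossy and not dependency-preserving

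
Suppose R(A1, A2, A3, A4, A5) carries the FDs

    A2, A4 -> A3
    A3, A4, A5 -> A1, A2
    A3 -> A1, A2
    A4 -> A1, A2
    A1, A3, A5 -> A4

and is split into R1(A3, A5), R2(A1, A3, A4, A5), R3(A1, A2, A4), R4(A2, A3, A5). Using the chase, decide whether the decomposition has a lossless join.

Yes

Chase test. Columns are A1, A2, A3, A4, A5; row i has aⱼ where attribute j ∈ Ri, else bᵢⱼ.
Initial tableau (one row per fragment):
  row 1: b11 b12 a3 b14 a5
  row 2: a1 b22 a3 a4 a5
  row 3: a1 a2 b33 a4 b35
  row 4: b41 a2 a3 b44 a5
Rows 1 and 2 agree on A3; apply A3→A1, A2 and equate their A1, A2 entries.
Rows 1 and 4 agree on A3; apply A3→A1, A2 and equate their A1, A2 entries.
Rows 1 and 2 agree on A1, A3, A5; apply A1, A3, A5→A4 and equate their A4 entries.
Rows 1 and 4 agree on A1, A3, A5; apply A1, A3, A5→A4 and equate their A4 entries.
Rows 1 and 3 agree on A2, A4; apply A2, A4→A3 and equate their A3 entries.
Row 1 is now all distinguished symbols — the join is lossless.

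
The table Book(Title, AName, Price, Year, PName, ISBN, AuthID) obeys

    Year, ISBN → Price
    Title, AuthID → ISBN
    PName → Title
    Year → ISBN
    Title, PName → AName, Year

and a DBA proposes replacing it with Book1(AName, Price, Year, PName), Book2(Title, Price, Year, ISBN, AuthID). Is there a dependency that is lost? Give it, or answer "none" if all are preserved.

Check PName → Title: no single fragment contains all of {Title, PName}, and the restricted closure of {PName} across the fragments never reaches {Title}.
Year, ISBN → Price is preserved.
Title, AuthID → ISBN is preserved.
Year → ISBN is preserved.
Title, PName → AName, Year is preserved.

PName → Title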